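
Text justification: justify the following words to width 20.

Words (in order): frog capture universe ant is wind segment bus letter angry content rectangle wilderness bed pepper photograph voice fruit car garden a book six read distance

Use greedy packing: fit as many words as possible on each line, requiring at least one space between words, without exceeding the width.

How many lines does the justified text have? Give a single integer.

Answer: 10

Derivation:
Line 1: ['frog', 'capture'] (min_width=12, slack=8)
Line 2: ['universe', 'ant', 'is', 'wind'] (min_width=20, slack=0)
Line 3: ['segment', 'bus', 'letter'] (min_width=18, slack=2)
Line 4: ['angry', 'content'] (min_width=13, slack=7)
Line 5: ['rectangle', 'wilderness'] (min_width=20, slack=0)
Line 6: ['bed', 'pepper'] (min_width=10, slack=10)
Line 7: ['photograph', 'voice'] (min_width=16, slack=4)
Line 8: ['fruit', 'car', 'garden', 'a'] (min_width=18, slack=2)
Line 9: ['book', 'six', 'read'] (min_width=13, slack=7)
Line 10: ['distance'] (min_width=8, slack=12)
Total lines: 10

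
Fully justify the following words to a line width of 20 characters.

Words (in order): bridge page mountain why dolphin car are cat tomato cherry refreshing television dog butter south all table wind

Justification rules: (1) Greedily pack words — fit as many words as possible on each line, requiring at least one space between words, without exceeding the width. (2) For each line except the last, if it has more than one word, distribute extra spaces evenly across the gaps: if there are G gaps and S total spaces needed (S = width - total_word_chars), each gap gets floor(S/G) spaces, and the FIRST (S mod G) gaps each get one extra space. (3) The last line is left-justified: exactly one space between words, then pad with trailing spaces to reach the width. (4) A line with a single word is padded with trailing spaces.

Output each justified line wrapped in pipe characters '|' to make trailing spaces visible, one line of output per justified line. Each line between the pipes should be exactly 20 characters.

Answer: |bridge page mountain|
|why  dolphin car are|
|cat   tomato  cherry|
|refreshing          |
|television       dog|
|butter   south   all|
|table wind          |

Derivation:
Line 1: ['bridge', 'page', 'mountain'] (min_width=20, slack=0)
Line 2: ['why', 'dolphin', 'car', 'are'] (min_width=19, slack=1)
Line 3: ['cat', 'tomato', 'cherry'] (min_width=17, slack=3)
Line 4: ['refreshing'] (min_width=10, slack=10)
Line 5: ['television', 'dog'] (min_width=14, slack=6)
Line 6: ['butter', 'south', 'all'] (min_width=16, slack=4)
Line 7: ['table', 'wind'] (min_width=10, slack=10)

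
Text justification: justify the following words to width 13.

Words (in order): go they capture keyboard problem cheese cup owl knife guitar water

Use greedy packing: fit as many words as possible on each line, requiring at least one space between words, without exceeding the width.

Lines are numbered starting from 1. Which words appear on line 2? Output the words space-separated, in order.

Answer: capture

Derivation:
Line 1: ['go', 'they'] (min_width=7, slack=6)
Line 2: ['capture'] (min_width=7, slack=6)
Line 3: ['keyboard'] (min_width=8, slack=5)
Line 4: ['problem'] (min_width=7, slack=6)
Line 5: ['cheese', 'cup'] (min_width=10, slack=3)
Line 6: ['owl', 'knife'] (min_width=9, slack=4)
Line 7: ['guitar', 'water'] (min_width=12, slack=1)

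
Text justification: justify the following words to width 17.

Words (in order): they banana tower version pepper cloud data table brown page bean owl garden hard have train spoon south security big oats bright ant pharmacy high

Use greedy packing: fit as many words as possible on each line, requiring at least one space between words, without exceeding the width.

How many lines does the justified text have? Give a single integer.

Line 1: ['they', 'banana', 'tower'] (min_width=17, slack=0)
Line 2: ['version', 'pepper'] (min_width=14, slack=3)
Line 3: ['cloud', 'data', 'table'] (min_width=16, slack=1)
Line 4: ['brown', 'page', 'bean'] (min_width=15, slack=2)
Line 5: ['owl', 'garden', 'hard'] (min_width=15, slack=2)
Line 6: ['have', 'train', 'spoon'] (min_width=16, slack=1)
Line 7: ['south', 'security'] (min_width=14, slack=3)
Line 8: ['big', 'oats', 'bright'] (min_width=15, slack=2)
Line 9: ['ant', 'pharmacy', 'high'] (min_width=17, slack=0)
Total lines: 9

Answer: 9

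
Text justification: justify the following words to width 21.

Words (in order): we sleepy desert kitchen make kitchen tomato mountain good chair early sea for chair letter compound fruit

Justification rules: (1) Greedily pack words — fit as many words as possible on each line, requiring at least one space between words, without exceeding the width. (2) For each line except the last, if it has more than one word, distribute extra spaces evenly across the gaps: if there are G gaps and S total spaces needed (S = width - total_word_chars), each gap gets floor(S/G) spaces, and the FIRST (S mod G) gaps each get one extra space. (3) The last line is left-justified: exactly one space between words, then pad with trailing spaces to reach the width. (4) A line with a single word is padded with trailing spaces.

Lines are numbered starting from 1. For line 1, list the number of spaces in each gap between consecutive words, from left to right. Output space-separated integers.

Line 1: ['we', 'sleepy', 'desert'] (min_width=16, slack=5)
Line 2: ['kitchen', 'make', 'kitchen'] (min_width=20, slack=1)
Line 3: ['tomato', 'mountain', 'good'] (min_width=20, slack=1)
Line 4: ['chair', 'early', 'sea', 'for'] (min_width=19, slack=2)
Line 5: ['chair', 'letter', 'compound'] (min_width=21, slack=0)
Line 6: ['fruit'] (min_width=5, slack=16)

Answer: 4 3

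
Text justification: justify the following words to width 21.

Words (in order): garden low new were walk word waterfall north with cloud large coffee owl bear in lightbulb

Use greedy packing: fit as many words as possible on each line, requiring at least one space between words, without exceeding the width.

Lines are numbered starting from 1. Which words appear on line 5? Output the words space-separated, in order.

Answer: in lightbulb

Derivation:
Line 1: ['garden', 'low', 'new', 'were'] (min_width=19, slack=2)
Line 2: ['walk', 'word', 'waterfall'] (min_width=19, slack=2)
Line 3: ['north', 'with', 'cloud'] (min_width=16, slack=5)
Line 4: ['large', 'coffee', 'owl', 'bear'] (min_width=21, slack=0)
Line 5: ['in', 'lightbulb'] (min_width=12, slack=9)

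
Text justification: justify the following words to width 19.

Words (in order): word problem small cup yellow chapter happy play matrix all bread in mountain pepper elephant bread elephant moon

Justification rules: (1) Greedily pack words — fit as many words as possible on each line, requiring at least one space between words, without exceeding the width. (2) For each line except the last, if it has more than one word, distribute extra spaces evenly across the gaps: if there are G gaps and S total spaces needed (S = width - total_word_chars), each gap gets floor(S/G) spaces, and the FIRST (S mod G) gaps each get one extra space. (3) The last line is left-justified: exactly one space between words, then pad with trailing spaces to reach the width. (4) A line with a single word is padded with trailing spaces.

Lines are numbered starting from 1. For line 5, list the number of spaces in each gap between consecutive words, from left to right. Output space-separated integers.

Line 1: ['word', 'problem', 'small'] (min_width=18, slack=1)
Line 2: ['cup', 'yellow', 'chapter'] (min_width=18, slack=1)
Line 3: ['happy', 'play', 'matrix'] (min_width=17, slack=2)
Line 4: ['all', 'bread', 'in'] (min_width=12, slack=7)
Line 5: ['mountain', 'pepper'] (min_width=15, slack=4)
Line 6: ['elephant', 'bread'] (min_width=14, slack=5)
Line 7: ['elephant', 'moon'] (min_width=13, slack=6)

Answer: 5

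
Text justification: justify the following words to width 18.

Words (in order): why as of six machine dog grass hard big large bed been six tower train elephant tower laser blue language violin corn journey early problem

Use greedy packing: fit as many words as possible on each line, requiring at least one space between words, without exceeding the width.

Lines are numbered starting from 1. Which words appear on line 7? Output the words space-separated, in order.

Line 1: ['why', 'as', 'of', 'six'] (min_width=13, slack=5)
Line 2: ['machine', 'dog', 'grass'] (min_width=17, slack=1)
Line 3: ['hard', 'big', 'large', 'bed'] (min_width=18, slack=0)
Line 4: ['been', 'six', 'tower'] (min_width=14, slack=4)
Line 5: ['train', 'elephant'] (min_width=14, slack=4)
Line 6: ['tower', 'laser', 'blue'] (min_width=16, slack=2)
Line 7: ['language', 'violin'] (min_width=15, slack=3)
Line 8: ['corn', 'journey', 'early'] (min_width=18, slack=0)
Line 9: ['problem'] (min_width=7, slack=11)

Answer: language violin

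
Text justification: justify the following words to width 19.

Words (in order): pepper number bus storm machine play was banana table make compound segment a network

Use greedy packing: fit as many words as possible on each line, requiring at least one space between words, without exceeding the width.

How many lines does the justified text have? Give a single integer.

Line 1: ['pepper', 'number', 'bus'] (min_width=17, slack=2)
Line 2: ['storm', 'machine', 'play'] (min_width=18, slack=1)
Line 3: ['was', 'banana', 'table'] (min_width=16, slack=3)
Line 4: ['make', 'compound'] (min_width=13, slack=6)
Line 5: ['segment', 'a', 'network'] (min_width=17, slack=2)
Total lines: 5

Answer: 5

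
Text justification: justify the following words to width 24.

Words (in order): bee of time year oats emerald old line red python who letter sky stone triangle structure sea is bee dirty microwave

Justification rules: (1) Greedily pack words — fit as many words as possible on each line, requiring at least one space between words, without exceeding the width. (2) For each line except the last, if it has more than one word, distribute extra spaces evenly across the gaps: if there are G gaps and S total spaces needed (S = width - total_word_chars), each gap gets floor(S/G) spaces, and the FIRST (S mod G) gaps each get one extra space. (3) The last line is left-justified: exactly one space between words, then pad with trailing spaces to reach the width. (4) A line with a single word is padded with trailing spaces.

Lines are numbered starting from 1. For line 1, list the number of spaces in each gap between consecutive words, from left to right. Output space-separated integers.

Answer: 2 2 2 1

Derivation:
Line 1: ['bee', 'of', 'time', 'year', 'oats'] (min_width=21, slack=3)
Line 2: ['emerald', 'old', 'line', 'red'] (min_width=20, slack=4)
Line 3: ['python', 'who', 'letter', 'sky'] (min_width=21, slack=3)
Line 4: ['stone', 'triangle', 'structure'] (min_width=24, slack=0)
Line 5: ['sea', 'is', 'bee', 'dirty'] (min_width=16, slack=8)
Line 6: ['microwave'] (min_width=9, slack=15)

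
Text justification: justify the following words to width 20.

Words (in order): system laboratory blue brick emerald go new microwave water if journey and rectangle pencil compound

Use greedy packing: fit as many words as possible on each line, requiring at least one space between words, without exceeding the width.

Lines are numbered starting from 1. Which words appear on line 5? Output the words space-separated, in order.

Line 1: ['system', 'laboratory'] (min_width=17, slack=3)
Line 2: ['blue', 'brick', 'emerald'] (min_width=18, slack=2)
Line 3: ['go', 'new', 'microwave'] (min_width=16, slack=4)
Line 4: ['water', 'if', 'journey', 'and'] (min_width=20, slack=0)
Line 5: ['rectangle', 'pencil'] (min_width=16, slack=4)
Line 6: ['compound'] (min_width=8, slack=12)

Answer: rectangle pencil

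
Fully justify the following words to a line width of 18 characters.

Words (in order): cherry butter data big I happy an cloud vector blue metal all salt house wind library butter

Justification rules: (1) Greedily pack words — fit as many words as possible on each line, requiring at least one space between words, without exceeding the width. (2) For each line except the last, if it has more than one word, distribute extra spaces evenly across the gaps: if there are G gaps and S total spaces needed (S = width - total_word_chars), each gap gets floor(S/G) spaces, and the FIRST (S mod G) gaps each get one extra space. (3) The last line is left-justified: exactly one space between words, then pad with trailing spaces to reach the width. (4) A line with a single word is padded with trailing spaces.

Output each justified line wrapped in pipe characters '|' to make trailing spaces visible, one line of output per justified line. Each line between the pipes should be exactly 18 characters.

Line 1: ['cherry', 'butter', 'data'] (min_width=18, slack=0)
Line 2: ['big', 'I', 'happy', 'an'] (min_width=14, slack=4)
Line 3: ['cloud', 'vector', 'blue'] (min_width=17, slack=1)
Line 4: ['metal', 'all', 'salt'] (min_width=14, slack=4)
Line 5: ['house', 'wind', 'library'] (min_width=18, slack=0)
Line 6: ['butter'] (min_width=6, slack=12)

Answer: |cherry butter data|
|big   I  happy  an|
|cloud  vector blue|
|metal   all   salt|
|house wind library|
|butter            |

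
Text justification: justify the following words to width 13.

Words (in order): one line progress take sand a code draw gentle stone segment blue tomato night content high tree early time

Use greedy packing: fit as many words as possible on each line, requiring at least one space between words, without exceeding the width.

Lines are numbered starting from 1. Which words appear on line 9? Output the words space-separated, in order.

Line 1: ['one', 'line'] (min_width=8, slack=5)
Line 2: ['progress', 'take'] (min_width=13, slack=0)
Line 3: ['sand', 'a', 'code'] (min_width=11, slack=2)
Line 4: ['draw', 'gentle'] (min_width=11, slack=2)
Line 5: ['stone', 'segment'] (min_width=13, slack=0)
Line 6: ['blue', 'tomato'] (min_width=11, slack=2)
Line 7: ['night', 'content'] (min_width=13, slack=0)
Line 8: ['high', 'tree'] (min_width=9, slack=4)
Line 9: ['early', 'time'] (min_width=10, slack=3)

Answer: early time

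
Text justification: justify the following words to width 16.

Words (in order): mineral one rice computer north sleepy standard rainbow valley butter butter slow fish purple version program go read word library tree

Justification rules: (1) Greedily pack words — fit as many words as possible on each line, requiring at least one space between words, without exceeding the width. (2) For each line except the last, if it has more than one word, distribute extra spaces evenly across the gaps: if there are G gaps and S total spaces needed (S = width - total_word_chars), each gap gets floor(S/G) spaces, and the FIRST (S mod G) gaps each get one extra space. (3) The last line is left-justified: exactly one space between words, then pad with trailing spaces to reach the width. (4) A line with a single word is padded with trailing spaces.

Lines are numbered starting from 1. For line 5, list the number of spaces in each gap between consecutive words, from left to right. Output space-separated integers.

Line 1: ['mineral', 'one', 'rice'] (min_width=16, slack=0)
Line 2: ['computer', 'north'] (min_width=14, slack=2)
Line 3: ['sleepy', 'standard'] (min_width=15, slack=1)
Line 4: ['rainbow', 'valley'] (min_width=14, slack=2)
Line 5: ['butter', 'butter'] (min_width=13, slack=3)
Line 6: ['slow', 'fish', 'purple'] (min_width=16, slack=0)
Line 7: ['version', 'program'] (min_width=15, slack=1)
Line 8: ['go', 'read', 'word'] (min_width=12, slack=4)
Line 9: ['library', 'tree'] (min_width=12, slack=4)

Answer: 4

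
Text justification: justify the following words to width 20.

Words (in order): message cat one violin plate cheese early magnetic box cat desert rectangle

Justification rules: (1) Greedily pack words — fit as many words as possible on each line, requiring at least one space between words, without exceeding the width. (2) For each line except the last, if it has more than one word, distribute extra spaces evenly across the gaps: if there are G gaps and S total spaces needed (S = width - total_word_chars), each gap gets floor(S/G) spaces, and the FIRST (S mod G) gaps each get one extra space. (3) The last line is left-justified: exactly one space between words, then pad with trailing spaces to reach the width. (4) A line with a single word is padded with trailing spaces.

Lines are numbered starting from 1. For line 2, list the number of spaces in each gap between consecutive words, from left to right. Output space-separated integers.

Line 1: ['message', 'cat', 'one'] (min_width=15, slack=5)
Line 2: ['violin', 'plate', 'cheese'] (min_width=19, slack=1)
Line 3: ['early', 'magnetic', 'box'] (min_width=18, slack=2)
Line 4: ['cat', 'desert', 'rectangle'] (min_width=20, slack=0)

Answer: 2 1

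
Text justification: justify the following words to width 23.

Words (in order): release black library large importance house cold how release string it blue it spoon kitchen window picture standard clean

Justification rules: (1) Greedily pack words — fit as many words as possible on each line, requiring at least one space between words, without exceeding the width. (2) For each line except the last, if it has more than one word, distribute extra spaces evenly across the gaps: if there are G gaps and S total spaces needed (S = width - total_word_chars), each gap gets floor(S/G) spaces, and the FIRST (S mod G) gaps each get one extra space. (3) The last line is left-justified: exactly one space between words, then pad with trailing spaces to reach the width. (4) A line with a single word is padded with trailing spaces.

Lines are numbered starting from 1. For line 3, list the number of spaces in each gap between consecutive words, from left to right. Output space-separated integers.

Answer: 1 1 1

Derivation:
Line 1: ['release', 'black', 'library'] (min_width=21, slack=2)
Line 2: ['large', 'importance', 'house'] (min_width=22, slack=1)
Line 3: ['cold', 'how', 'release', 'string'] (min_width=23, slack=0)
Line 4: ['it', 'blue', 'it', 'spoon'] (min_width=16, slack=7)
Line 5: ['kitchen', 'window', 'picture'] (min_width=22, slack=1)
Line 6: ['standard', 'clean'] (min_width=14, slack=9)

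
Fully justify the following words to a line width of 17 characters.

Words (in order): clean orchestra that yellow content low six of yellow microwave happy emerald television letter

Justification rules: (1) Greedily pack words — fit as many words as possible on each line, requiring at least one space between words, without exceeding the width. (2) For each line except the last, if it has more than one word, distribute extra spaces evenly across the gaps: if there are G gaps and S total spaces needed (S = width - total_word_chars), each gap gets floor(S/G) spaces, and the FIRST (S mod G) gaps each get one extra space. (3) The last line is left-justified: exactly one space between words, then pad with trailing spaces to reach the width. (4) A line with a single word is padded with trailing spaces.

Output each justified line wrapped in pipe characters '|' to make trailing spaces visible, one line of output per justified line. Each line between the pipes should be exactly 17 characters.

Line 1: ['clean', 'orchestra'] (min_width=15, slack=2)
Line 2: ['that', 'yellow'] (min_width=11, slack=6)
Line 3: ['content', 'low', 'six'] (min_width=15, slack=2)
Line 4: ['of', 'yellow'] (min_width=9, slack=8)
Line 5: ['microwave', 'happy'] (min_width=15, slack=2)
Line 6: ['emerald'] (min_width=7, slack=10)
Line 7: ['television', 'letter'] (min_width=17, slack=0)

Answer: |clean   orchestra|
|that       yellow|
|content  low  six|
|of         yellow|
|microwave   happy|
|emerald          |
|television letter|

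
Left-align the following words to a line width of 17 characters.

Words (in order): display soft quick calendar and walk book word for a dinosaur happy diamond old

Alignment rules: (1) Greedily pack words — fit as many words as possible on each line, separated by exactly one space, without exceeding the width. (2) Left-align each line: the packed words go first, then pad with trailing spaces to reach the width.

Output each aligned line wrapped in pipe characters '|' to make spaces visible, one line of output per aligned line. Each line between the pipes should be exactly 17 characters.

Line 1: ['display', 'soft'] (min_width=12, slack=5)
Line 2: ['quick', 'calendar'] (min_width=14, slack=3)
Line 3: ['and', 'walk', 'book'] (min_width=13, slack=4)
Line 4: ['word', 'for', 'a'] (min_width=10, slack=7)
Line 5: ['dinosaur', 'happy'] (min_width=14, slack=3)
Line 6: ['diamond', 'old'] (min_width=11, slack=6)

Answer: |display soft     |
|quick calendar   |
|and walk book    |
|word for a       |
|dinosaur happy   |
|diamond old      |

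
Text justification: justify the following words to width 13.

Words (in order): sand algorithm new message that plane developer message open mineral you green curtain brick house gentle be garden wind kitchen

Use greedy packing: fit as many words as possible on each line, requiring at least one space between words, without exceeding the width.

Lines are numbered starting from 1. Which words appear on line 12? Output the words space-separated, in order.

Answer: kitchen

Derivation:
Line 1: ['sand'] (min_width=4, slack=9)
Line 2: ['algorithm', 'new'] (min_width=13, slack=0)
Line 3: ['message', 'that'] (min_width=12, slack=1)
Line 4: ['plane'] (min_width=5, slack=8)
Line 5: ['developer'] (min_width=9, slack=4)
Line 6: ['message', 'open'] (min_width=12, slack=1)
Line 7: ['mineral', 'you'] (min_width=11, slack=2)
Line 8: ['green', 'curtain'] (min_width=13, slack=0)
Line 9: ['brick', 'house'] (min_width=11, slack=2)
Line 10: ['gentle', 'be'] (min_width=9, slack=4)
Line 11: ['garden', 'wind'] (min_width=11, slack=2)
Line 12: ['kitchen'] (min_width=7, slack=6)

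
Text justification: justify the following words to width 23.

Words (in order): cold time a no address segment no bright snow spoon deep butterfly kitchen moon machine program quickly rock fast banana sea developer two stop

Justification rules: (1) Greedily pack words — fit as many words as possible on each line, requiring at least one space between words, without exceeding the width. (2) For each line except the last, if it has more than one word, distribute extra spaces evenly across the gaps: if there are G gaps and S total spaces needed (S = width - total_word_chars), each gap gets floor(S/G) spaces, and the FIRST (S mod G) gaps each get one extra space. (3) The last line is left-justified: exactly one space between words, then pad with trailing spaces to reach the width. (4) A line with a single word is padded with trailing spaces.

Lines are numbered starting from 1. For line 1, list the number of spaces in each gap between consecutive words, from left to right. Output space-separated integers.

Answer: 2 1 1 1

Derivation:
Line 1: ['cold', 'time', 'a', 'no', 'address'] (min_width=22, slack=1)
Line 2: ['segment', 'no', 'bright', 'snow'] (min_width=22, slack=1)
Line 3: ['spoon', 'deep', 'butterfly'] (min_width=20, slack=3)
Line 4: ['kitchen', 'moon', 'machine'] (min_width=20, slack=3)
Line 5: ['program', 'quickly', 'rock'] (min_width=20, slack=3)
Line 6: ['fast', 'banana', 'sea'] (min_width=15, slack=8)
Line 7: ['developer', 'two', 'stop'] (min_width=18, slack=5)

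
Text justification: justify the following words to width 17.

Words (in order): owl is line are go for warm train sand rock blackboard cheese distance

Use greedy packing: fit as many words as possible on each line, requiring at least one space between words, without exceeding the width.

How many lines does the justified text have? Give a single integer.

Answer: 5

Derivation:
Line 1: ['owl', 'is', 'line', 'are'] (min_width=15, slack=2)
Line 2: ['go', 'for', 'warm', 'train'] (min_width=17, slack=0)
Line 3: ['sand', 'rock'] (min_width=9, slack=8)
Line 4: ['blackboard', 'cheese'] (min_width=17, slack=0)
Line 5: ['distance'] (min_width=8, slack=9)
Total lines: 5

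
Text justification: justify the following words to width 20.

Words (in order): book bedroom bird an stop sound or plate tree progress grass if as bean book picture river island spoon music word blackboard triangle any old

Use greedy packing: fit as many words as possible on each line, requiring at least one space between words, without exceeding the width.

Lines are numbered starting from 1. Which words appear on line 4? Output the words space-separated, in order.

Answer: if as bean book

Derivation:
Line 1: ['book', 'bedroom', 'bird', 'an'] (min_width=20, slack=0)
Line 2: ['stop', 'sound', 'or', 'plate'] (min_width=19, slack=1)
Line 3: ['tree', 'progress', 'grass'] (min_width=19, slack=1)
Line 4: ['if', 'as', 'bean', 'book'] (min_width=15, slack=5)
Line 5: ['picture', 'river', 'island'] (min_width=20, slack=0)
Line 6: ['spoon', 'music', 'word'] (min_width=16, slack=4)
Line 7: ['blackboard', 'triangle'] (min_width=19, slack=1)
Line 8: ['any', 'old'] (min_width=7, slack=13)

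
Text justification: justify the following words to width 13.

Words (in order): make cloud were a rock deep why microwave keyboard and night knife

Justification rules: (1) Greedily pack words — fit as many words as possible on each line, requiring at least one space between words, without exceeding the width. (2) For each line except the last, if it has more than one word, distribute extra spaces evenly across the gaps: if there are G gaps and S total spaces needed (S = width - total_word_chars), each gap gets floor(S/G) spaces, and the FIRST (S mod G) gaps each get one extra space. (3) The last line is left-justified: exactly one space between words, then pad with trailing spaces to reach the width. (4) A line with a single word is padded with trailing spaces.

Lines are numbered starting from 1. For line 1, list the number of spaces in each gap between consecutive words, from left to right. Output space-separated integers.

Line 1: ['make', 'cloud'] (min_width=10, slack=3)
Line 2: ['were', 'a', 'rock'] (min_width=11, slack=2)
Line 3: ['deep', 'why'] (min_width=8, slack=5)
Line 4: ['microwave'] (min_width=9, slack=4)
Line 5: ['keyboard', 'and'] (min_width=12, slack=1)
Line 6: ['night', 'knife'] (min_width=11, slack=2)

Answer: 4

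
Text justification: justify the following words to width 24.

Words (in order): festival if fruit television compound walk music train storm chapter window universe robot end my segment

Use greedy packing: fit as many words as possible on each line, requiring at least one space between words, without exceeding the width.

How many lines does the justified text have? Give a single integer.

Answer: 5

Derivation:
Line 1: ['festival', 'if', 'fruit'] (min_width=17, slack=7)
Line 2: ['television', 'compound', 'walk'] (min_width=24, slack=0)
Line 3: ['music', 'train', 'storm'] (min_width=17, slack=7)
Line 4: ['chapter', 'window', 'universe'] (min_width=23, slack=1)
Line 5: ['robot', 'end', 'my', 'segment'] (min_width=20, slack=4)
Total lines: 5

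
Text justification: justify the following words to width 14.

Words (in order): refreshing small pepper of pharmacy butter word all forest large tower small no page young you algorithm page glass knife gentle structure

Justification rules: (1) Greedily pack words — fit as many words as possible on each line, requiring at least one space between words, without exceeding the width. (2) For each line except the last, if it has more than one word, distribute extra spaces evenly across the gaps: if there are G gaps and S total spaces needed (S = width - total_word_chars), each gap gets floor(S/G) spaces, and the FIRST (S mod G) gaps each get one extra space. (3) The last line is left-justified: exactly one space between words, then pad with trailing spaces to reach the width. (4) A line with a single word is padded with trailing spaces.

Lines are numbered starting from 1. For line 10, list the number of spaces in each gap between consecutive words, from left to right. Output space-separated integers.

Answer: 4

Derivation:
Line 1: ['refreshing'] (min_width=10, slack=4)
Line 2: ['small', 'pepper'] (min_width=12, slack=2)
Line 3: ['of', 'pharmacy'] (min_width=11, slack=3)
Line 4: ['butter', 'word'] (min_width=11, slack=3)
Line 5: ['all', 'forest'] (min_width=10, slack=4)
Line 6: ['large', 'tower'] (min_width=11, slack=3)
Line 7: ['small', 'no', 'page'] (min_width=13, slack=1)
Line 8: ['young', 'you'] (min_width=9, slack=5)
Line 9: ['algorithm', 'page'] (min_width=14, slack=0)
Line 10: ['glass', 'knife'] (min_width=11, slack=3)
Line 11: ['gentle'] (min_width=6, slack=8)
Line 12: ['structure'] (min_width=9, slack=5)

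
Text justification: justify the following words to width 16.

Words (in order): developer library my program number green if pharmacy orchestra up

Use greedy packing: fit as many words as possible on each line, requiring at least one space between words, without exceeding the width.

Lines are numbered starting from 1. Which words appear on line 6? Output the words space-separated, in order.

Line 1: ['developer'] (min_width=9, slack=7)
Line 2: ['library', 'my'] (min_width=10, slack=6)
Line 3: ['program', 'number'] (min_width=14, slack=2)
Line 4: ['green', 'if'] (min_width=8, slack=8)
Line 5: ['pharmacy'] (min_width=8, slack=8)
Line 6: ['orchestra', 'up'] (min_width=12, slack=4)

Answer: orchestra up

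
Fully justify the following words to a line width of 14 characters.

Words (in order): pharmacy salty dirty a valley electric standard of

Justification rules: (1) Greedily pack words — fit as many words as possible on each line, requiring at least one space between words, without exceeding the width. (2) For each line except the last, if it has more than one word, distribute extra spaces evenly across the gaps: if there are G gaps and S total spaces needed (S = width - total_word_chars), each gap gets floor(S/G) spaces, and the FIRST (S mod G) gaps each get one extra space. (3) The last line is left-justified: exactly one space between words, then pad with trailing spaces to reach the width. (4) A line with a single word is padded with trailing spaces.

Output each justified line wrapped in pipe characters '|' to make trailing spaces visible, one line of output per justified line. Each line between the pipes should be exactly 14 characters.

Answer: |pharmacy salty|
|dirty a valley|
|electric      |
|standard of   |

Derivation:
Line 1: ['pharmacy', 'salty'] (min_width=14, slack=0)
Line 2: ['dirty', 'a', 'valley'] (min_width=14, slack=0)
Line 3: ['electric'] (min_width=8, slack=6)
Line 4: ['standard', 'of'] (min_width=11, slack=3)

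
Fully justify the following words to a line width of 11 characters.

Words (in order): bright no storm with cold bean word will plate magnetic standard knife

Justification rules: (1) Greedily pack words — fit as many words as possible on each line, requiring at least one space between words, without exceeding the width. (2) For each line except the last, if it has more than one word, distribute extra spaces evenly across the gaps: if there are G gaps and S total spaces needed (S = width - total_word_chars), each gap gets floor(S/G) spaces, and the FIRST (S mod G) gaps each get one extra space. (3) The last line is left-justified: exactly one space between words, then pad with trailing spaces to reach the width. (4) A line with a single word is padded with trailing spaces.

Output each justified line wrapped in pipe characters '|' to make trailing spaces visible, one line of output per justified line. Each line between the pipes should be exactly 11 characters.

Answer: |bright   no|
|storm  with|
|cold   bean|
|word   will|
|plate      |
|magnetic   |
|standard   |
|knife      |

Derivation:
Line 1: ['bright', 'no'] (min_width=9, slack=2)
Line 2: ['storm', 'with'] (min_width=10, slack=1)
Line 3: ['cold', 'bean'] (min_width=9, slack=2)
Line 4: ['word', 'will'] (min_width=9, slack=2)
Line 5: ['plate'] (min_width=5, slack=6)
Line 6: ['magnetic'] (min_width=8, slack=3)
Line 7: ['standard'] (min_width=8, slack=3)
Line 8: ['knife'] (min_width=5, slack=6)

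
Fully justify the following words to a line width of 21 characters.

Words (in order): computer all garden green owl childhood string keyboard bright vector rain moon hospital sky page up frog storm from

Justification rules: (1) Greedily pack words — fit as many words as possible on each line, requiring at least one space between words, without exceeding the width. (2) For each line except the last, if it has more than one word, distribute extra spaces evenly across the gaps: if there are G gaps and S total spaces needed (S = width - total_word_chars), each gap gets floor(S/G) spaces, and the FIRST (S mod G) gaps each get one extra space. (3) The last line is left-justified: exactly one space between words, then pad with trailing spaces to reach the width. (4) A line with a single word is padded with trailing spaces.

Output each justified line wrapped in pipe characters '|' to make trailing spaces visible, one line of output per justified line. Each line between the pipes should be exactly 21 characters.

Answer: |computer  all  garden|
|green  owl  childhood|
|string       keyboard|
|bright   vector  rain|
|moon   hospital   sky|
|page  up  frog  storm|
|from                 |

Derivation:
Line 1: ['computer', 'all', 'garden'] (min_width=19, slack=2)
Line 2: ['green', 'owl', 'childhood'] (min_width=19, slack=2)
Line 3: ['string', 'keyboard'] (min_width=15, slack=6)
Line 4: ['bright', 'vector', 'rain'] (min_width=18, slack=3)
Line 5: ['moon', 'hospital', 'sky'] (min_width=17, slack=4)
Line 6: ['page', 'up', 'frog', 'storm'] (min_width=18, slack=3)
Line 7: ['from'] (min_width=4, slack=17)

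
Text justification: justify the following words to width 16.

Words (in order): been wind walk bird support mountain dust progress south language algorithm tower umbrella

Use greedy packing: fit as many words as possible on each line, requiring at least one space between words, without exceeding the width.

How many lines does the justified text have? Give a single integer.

Answer: 7

Derivation:
Line 1: ['been', 'wind', 'walk'] (min_width=14, slack=2)
Line 2: ['bird', 'support'] (min_width=12, slack=4)
Line 3: ['mountain', 'dust'] (min_width=13, slack=3)
Line 4: ['progress', 'south'] (min_width=14, slack=2)
Line 5: ['language'] (min_width=8, slack=8)
Line 6: ['algorithm', 'tower'] (min_width=15, slack=1)
Line 7: ['umbrella'] (min_width=8, slack=8)
Total lines: 7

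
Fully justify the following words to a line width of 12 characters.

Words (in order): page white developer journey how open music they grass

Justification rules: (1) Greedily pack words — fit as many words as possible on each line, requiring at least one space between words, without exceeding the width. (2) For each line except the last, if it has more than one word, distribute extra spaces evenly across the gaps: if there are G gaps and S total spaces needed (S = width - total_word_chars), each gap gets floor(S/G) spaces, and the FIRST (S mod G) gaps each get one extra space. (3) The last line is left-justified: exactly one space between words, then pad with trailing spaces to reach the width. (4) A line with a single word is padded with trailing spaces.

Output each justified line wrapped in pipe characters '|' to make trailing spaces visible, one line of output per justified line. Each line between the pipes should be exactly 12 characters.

Line 1: ['page', 'white'] (min_width=10, slack=2)
Line 2: ['developer'] (min_width=9, slack=3)
Line 3: ['journey', 'how'] (min_width=11, slack=1)
Line 4: ['open', 'music'] (min_width=10, slack=2)
Line 5: ['they', 'grass'] (min_width=10, slack=2)

Answer: |page   white|
|developer   |
|journey  how|
|open   music|
|they grass  |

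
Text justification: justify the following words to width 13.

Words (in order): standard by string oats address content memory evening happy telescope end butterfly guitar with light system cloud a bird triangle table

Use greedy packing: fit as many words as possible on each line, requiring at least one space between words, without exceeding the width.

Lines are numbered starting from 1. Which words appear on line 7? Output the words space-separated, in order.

Line 1: ['standard', 'by'] (min_width=11, slack=2)
Line 2: ['string', 'oats'] (min_width=11, slack=2)
Line 3: ['address'] (min_width=7, slack=6)
Line 4: ['content'] (min_width=7, slack=6)
Line 5: ['memory'] (min_width=6, slack=7)
Line 6: ['evening', 'happy'] (min_width=13, slack=0)
Line 7: ['telescope', 'end'] (min_width=13, slack=0)
Line 8: ['butterfly'] (min_width=9, slack=4)
Line 9: ['guitar', 'with'] (min_width=11, slack=2)
Line 10: ['light', 'system'] (min_width=12, slack=1)
Line 11: ['cloud', 'a', 'bird'] (min_width=12, slack=1)
Line 12: ['triangle'] (min_width=8, slack=5)
Line 13: ['table'] (min_width=5, slack=8)

Answer: telescope end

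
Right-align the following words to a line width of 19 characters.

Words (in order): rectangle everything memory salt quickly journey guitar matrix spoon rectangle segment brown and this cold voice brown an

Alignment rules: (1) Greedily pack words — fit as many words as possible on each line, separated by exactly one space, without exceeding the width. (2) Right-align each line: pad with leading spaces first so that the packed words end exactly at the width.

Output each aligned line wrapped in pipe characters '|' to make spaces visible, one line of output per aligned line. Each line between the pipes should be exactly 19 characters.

Line 1: ['rectangle'] (min_width=9, slack=10)
Line 2: ['everything', 'memory'] (min_width=17, slack=2)
Line 3: ['salt', 'quickly'] (min_width=12, slack=7)
Line 4: ['journey', 'guitar'] (min_width=14, slack=5)
Line 5: ['matrix', 'spoon'] (min_width=12, slack=7)
Line 6: ['rectangle', 'segment'] (min_width=17, slack=2)
Line 7: ['brown', 'and', 'this', 'cold'] (min_width=19, slack=0)
Line 8: ['voice', 'brown', 'an'] (min_width=14, slack=5)

Answer: |          rectangle|
|  everything memory|
|       salt quickly|
|     journey guitar|
|       matrix spoon|
|  rectangle segment|
|brown and this cold|
|     voice brown an|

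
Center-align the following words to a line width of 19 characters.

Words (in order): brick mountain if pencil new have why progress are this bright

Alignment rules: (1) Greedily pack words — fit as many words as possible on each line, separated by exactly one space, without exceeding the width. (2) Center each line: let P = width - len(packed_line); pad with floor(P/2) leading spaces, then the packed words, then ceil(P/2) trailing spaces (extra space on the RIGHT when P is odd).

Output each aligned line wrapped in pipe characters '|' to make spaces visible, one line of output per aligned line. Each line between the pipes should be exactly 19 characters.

Answer: | brick mountain if |
|pencil new have why|
| progress are this |
|      bright       |

Derivation:
Line 1: ['brick', 'mountain', 'if'] (min_width=17, slack=2)
Line 2: ['pencil', 'new', 'have', 'why'] (min_width=19, slack=0)
Line 3: ['progress', 'are', 'this'] (min_width=17, slack=2)
Line 4: ['bright'] (min_width=6, slack=13)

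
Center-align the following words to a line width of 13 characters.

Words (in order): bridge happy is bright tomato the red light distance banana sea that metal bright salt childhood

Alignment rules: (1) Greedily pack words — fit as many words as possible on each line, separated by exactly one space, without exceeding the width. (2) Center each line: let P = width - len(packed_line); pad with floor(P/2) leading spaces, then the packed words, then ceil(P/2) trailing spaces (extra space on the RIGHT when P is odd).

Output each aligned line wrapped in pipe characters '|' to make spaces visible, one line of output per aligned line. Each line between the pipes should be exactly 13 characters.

Answer: |bridge happy |
|  is bright  |
| tomato the  |
|  red light  |
|  distance   |
| banana sea  |
| that metal  |
| bright salt |
|  childhood  |

Derivation:
Line 1: ['bridge', 'happy'] (min_width=12, slack=1)
Line 2: ['is', 'bright'] (min_width=9, slack=4)
Line 3: ['tomato', 'the'] (min_width=10, slack=3)
Line 4: ['red', 'light'] (min_width=9, slack=4)
Line 5: ['distance'] (min_width=8, slack=5)
Line 6: ['banana', 'sea'] (min_width=10, slack=3)
Line 7: ['that', 'metal'] (min_width=10, slack=3)
Line 8: ['bright', 'salt'] (min_width=11, slack=2)
Line 9: ['childhood'] (min_width=9, slack=4)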